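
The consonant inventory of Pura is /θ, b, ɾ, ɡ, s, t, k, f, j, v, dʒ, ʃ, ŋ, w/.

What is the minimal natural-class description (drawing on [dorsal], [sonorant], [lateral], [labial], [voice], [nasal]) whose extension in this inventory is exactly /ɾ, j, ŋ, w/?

[+sonorant]

/ɾ, j, ŋ, w/ are exactly the [+sonorant] segments in the inventory, so a single feature suffices.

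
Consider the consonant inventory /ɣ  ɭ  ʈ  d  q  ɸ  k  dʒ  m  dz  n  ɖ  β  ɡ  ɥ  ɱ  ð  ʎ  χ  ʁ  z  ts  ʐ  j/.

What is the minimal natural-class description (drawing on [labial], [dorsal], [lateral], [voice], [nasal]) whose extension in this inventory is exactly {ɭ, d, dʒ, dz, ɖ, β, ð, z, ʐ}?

/ɭ, d, dʒ, dz, ɖ, β, ð, z, ʐ/ are all [+voice], [−nasal], [−dorsal], and no other segment in the inventory matches all three values. Dropping any one of them over-generates: [−nasal, −dorsal] alone would also admit /ʈ, ɸ, ts/; [+voice, −dorsal] alone would also admit /m, n, ɱ/; [+voice, −nasal] alone would also admit /ɣ, ɡ, ɥ, ʎ, …/. No other combination of two listed features picks out exactly this set either, so fewer than three features will not do.

[+voice, −nasal, −dorsal]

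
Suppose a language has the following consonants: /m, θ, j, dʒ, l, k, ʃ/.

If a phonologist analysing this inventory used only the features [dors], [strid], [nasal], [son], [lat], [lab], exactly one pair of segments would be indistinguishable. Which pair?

ʃ, dʒ

Both /ʃ/ and /dʒ/ are [−dorsal], [+strident], [−nasal], [−sonorant], [−lateral], [−labial]. Since the list omits [voice] and [continuant] — which do distinguish the voiceless postalveolar fricative from the voiced postalveolar affricate — this pair collapses; all other pairs remain distinct.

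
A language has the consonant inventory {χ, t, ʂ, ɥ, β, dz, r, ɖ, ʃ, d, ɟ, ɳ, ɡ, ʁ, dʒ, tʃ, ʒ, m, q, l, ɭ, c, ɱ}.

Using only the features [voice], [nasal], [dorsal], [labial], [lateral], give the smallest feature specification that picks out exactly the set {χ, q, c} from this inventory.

The class [−voice], [+dorsal] has exactly /χ, q, c/ as its extension in this inventory. No smaller conjunction from the listed features achieves this: [+dorsal] alone would also admit /ɥ, ɟ, ɡ, ʁ/; [−voice] alone would also admit /t, ʂ, ʃ, tʃ/; and checking the remaining single features turns up none with this extension.

[−voice, +dorsal]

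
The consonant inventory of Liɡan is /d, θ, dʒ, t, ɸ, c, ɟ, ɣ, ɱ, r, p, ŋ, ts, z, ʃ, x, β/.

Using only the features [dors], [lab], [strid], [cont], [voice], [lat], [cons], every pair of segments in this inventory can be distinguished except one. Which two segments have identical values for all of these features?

ɟ, ŋ

On the given features, /ɟ/ and /ŋ/ have an identical profile: [+dorsal], [−labial], [−strident], [−continuant], [+voice], [−lateral], [+consonantal]. No other two segments in the inventory coincide on all 7 features. (They do differ in [sonorant], [nasal] and [back], which are not among the given features.)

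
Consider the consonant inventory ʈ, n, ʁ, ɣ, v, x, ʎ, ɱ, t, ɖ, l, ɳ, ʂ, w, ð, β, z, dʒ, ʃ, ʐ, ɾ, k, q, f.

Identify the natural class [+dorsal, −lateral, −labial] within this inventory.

ʁ, ɣ, x, k, q

Among the inventory, the [+dorsal] segments are /ʁ, ɣ, x, ʎ, w, k, q/.
Within that set, [−lateral] gives /ʁ, ɣ, x, w, k, q/.
Of those, [−labial] leaves /ʁ, ɣ, x, k, q/.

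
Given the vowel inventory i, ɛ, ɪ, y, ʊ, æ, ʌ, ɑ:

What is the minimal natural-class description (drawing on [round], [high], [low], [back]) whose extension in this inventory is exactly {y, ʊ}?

[+round]

The target set is precisely the extension of [+round] in this inventory.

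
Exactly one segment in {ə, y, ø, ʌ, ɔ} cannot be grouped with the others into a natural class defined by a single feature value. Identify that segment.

/ə, ʌ, ø, ɔ/ are all [-high], but /y/ (high front rounded tense vowel) is [+high]. No other single segment can be removed to leave a set sharing one feature value that the removed segment lacks, so /y/ is the odd one out.

y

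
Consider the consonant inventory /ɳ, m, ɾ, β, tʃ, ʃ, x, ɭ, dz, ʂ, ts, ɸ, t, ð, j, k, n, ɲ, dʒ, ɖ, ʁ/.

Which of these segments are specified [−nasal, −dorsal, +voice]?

ɾ, β, ɭ, dz, ð, dʒ, ɖ

Checking each segment against [−nasal], [−dorsal], [+voice]: /ɾ/ (alveolar tap), /β/ (voiced bilabial fricative), /ɭ/ (retroflex lateral approximant), /dz/ (voiced alveolar affricate), /ð/ (voiced dental fricative), /dʒ/ (voiced postalveolar affricate), among others, satisfy every feature; every other segment in the inventory fails at least one.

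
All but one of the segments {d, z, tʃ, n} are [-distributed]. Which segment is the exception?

tʃ

/n, z, d/ are all [-distributed]; /tʃ/ (voiceless postalveolar affricate) is [+distributed].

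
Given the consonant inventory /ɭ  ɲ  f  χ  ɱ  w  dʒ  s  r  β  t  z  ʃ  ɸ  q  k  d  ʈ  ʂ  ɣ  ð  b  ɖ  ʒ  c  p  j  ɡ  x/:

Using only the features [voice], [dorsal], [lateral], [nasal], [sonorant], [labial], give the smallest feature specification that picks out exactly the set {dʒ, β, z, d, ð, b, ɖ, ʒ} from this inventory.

[−sonorant, +voice, −dorsal]

The class [−sonorant], [+voice], [−dorsal] has exactly /dʒ, β, z, d, ð, b, ɖ, ʒ/ as its extension in this inventory. No smaller conjunction from the listed features achieves this: [+voice, −dorsal] alone would also admit /ɭ, ɱ, r/; [−sonorant, −dorsal] alone would also admit /f, s, t, ʃ, …/; [−sonorant, +voice] alone would also admit /ɣ, ɡ/; and checking the remaining two-feature bundles turns up none with this extension.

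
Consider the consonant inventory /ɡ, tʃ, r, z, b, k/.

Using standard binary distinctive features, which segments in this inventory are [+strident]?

tʃ, z

The [+strident] segments here are /tʃ, z/; the remaining /ɡ, r, b, k/ are [−strident].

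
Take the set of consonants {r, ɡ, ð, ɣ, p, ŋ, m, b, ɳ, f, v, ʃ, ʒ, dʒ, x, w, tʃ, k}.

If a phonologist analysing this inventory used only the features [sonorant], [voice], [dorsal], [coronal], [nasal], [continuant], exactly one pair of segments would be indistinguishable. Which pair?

ʒ, ð

Both /ʒ/ and /ð/ are [-sonorant], [+voice], [-dorsal], [+coronal], [-nasal], [+continuant]. Since the list omits [strident] and [anterior] — which do distinguish the voiced postalveolar fricative from the voiced dental fricative — this pair collapses; all other pairs remain distinct.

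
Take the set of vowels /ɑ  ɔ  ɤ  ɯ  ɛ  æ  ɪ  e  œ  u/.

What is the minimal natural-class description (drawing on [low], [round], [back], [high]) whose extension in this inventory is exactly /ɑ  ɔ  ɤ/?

The class [−high], [+back] has exactly /ɑ, ɔ, ɤ/ as its extension in this inventory. No smaller conjunction from the listed features achieves this: [+back] alone would also admit /ɯ, u/; [−high] alone would also admit /ɛ, æ, e, œ/; and checking the remaining single features turns up none with this extension.

[−high, +back]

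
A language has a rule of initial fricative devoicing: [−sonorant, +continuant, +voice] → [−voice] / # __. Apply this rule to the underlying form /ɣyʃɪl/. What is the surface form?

Only the initial segment /ɣ/ is both word-initial and matches the structural description. It is a voiced velar fricative, so [−sonorant, +continuant, +voice] holds; changing it to [−voice] with all other features held fixed yields /x/ (voiceless velar fricative). No other segment meets both the structural description and the environment, so the output is [xyʃɪl].

[xyʃɪl]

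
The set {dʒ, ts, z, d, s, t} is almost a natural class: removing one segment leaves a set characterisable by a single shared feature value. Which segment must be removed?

[distributed] (equivalently [anterior]) groups all but one: /d, ts, s, t, z/ share [−distributed] while /dʒ/ (voiced postalveolar affricate) alone is [+distributed]. Removing any other segment would not leave a single-feature class that excludes it.

dʒ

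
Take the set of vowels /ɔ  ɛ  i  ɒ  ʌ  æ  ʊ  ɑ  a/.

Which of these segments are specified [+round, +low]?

ɒ

Eliminate segments failing any feature: /ɔ, ʊ/ are [−low]; /ɛ, i, ʌ, æ, ɑ, a/ are [−round]. The remaining /ɒ/ satisfy [+round], [+low].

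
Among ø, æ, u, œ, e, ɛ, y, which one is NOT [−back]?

Every segment except /u/ is [−back]. /u/ (high back rounded tense vowel) is [+back], so it is the exception.

u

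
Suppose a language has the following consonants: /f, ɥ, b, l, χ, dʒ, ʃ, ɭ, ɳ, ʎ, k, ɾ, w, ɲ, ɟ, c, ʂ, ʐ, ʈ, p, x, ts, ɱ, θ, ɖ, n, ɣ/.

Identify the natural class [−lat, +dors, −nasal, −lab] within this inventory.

χ, k, ɟ, c, x, ɣ

Eliminate segments failing any feature: /f, b, dʒ, ʃ, ɳ, ɾ, ʂ, ʐ, ʈ, p, ts, ɱ, θ, ɖ, n/ are [−dorsal]; /ɥ, w/ are [+labial]; /l, ɭ, ʎ/ are [+lateral]; /ɲ/ is [+nasal]. The remaining /χ, k, ɟ, c, x, ɣ/ satisfy [−lateral], [+dorsal], [−nasal], [−labial].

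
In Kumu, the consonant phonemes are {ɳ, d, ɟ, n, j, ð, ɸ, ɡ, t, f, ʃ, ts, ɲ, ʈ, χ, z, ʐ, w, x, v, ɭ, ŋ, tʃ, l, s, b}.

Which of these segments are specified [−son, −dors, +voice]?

d, ð, z, ʐ, v, b

Checking each segment against [−sonorant], [−dorsal], [+voice]: /d/ (voiced alveolar stop), /ð/ (voiced dental fricative), /z/ (voiced alveolar fricative), /ʐ/ (voiced retroflex fricative), /v/ (voiced labiodental fricative), /b/ (voiced bilabial stop) satisfy every feature; every other segment in the inventory fails at least one.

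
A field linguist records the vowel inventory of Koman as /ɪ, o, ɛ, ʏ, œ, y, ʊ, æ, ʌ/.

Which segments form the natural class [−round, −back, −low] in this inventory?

ɪ, ɛ

Eliminate segments failing any feature: /o, ʏ, œ, y, ʊ/ are [+round]; /æ/ is [+low]; /ʌ/ is [+back]. The remaining /ɪ, ɛ/ satisfy [−round], [−back], [−low].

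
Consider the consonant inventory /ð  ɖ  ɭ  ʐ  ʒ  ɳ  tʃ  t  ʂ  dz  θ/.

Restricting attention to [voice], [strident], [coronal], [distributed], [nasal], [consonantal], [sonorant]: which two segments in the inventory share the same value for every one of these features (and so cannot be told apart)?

ʐ, dz

/ʐ/ (voiced retroflex fricative) and /dz/ (voiced alveolar affricate) are both [+voice], [+strident], [+coronal], [−distributed], [−nasal], [+consonantal], [−sonorant], so none of the listed features separates them. (They do differ in [continuant] and [anterior], which are not among the given features.) Every other pair in the inventory differs on at least one listed feature.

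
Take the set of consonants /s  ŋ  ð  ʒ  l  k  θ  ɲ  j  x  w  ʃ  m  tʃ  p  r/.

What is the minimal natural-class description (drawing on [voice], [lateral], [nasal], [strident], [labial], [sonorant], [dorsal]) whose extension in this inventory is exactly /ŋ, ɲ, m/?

[+nasal]

The target set is precisely the extension of [+nasal] in this inventory.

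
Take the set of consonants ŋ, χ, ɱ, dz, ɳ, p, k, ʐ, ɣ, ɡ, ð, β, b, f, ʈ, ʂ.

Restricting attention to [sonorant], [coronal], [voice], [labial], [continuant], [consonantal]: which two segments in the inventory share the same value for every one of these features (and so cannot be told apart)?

/ð/ (voiced dental fricative) and /ʐ/ (voiced retroflex fricative) are both [−sonorant], [+coronal], [+voice], [−labial], [+continuant], [+consonantal], so none of the listed features separates them. (They do differ in [strident], [anterior] and [distributed], which are not among the given features.) Every other pair in the inventory differs on at least one listed feature.

ð, ʐ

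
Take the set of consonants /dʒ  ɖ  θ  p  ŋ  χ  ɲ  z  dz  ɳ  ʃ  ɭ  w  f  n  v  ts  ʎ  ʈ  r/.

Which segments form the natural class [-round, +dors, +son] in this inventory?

Eliminate segments failing any feature: /dʒ, ɖ, θ, p, z, dz, ɳ, ʃ, ɭ, f, n, v, ts, ʈ, r/ are [-dorsal]; /χ/ is [-sonorant]; /w/ is [+round]. The remaining /ŋ, ɲ, ʎ/ satisfy [-round], [+dorsal], [+sonorant].

ŋ, ɲ, ʎ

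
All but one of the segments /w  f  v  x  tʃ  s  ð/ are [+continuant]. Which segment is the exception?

/v, w, x, ð, s, f/ are all [+continuant]; /tʃ/ (voiceless postalveolar affricate) is [−continuant].

tʃ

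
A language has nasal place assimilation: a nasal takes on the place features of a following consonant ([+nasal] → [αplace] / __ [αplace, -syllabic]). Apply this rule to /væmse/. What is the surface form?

[vænse]

/m/ sits before the [+coronal] consonant /s/, so it takes on [+coronal] and surfaces as /n/. The rest of the form is unaffected: [vænse].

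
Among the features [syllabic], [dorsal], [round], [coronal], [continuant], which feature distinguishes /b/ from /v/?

[continuant]

/b/ is the voiced bilabial stop and /v/ is the voiced labiodental fricative. Both are [−syllabic], [−dorsal], [−round], [−coronal]. /b/ is [−continuant] while /v/ is [+continuant], so the distinguishing feature is [continuant].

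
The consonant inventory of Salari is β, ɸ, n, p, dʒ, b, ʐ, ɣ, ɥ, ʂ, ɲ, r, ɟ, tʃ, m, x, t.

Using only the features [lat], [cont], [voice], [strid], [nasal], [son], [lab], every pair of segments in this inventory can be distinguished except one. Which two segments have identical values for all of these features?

On the given features, /ɲ/ and /n/ have an identical profile: [−lateral], [−continuant], [+voice], [−strident], [+nasal], [+sonorant], [−labial]. No other two segments in the inventory coincide on all 7 features. (They do differ in [dorsal], which is not among the given features.)

ɲ, n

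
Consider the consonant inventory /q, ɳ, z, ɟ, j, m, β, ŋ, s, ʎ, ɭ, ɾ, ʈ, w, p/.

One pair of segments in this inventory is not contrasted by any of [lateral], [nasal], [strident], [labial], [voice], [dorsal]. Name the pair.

j, ɟ

On the given features, /j/ and /ɟ/ have an identical profile: [−lateral], [−nasal], [−strident], [−labial], [+voice], [+dorsal]. No other two segments in the inventory coincide on all 6 features. (They do differ in [sonorant] and [continuant], which are not among the given features.)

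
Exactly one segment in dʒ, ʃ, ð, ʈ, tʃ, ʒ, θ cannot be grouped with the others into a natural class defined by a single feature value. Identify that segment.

The remaining segments after removing /ʈ/ share [+distributed]; /ʈ/ (voiceless retroflex stop) is [-distributed]. For every other candidate removal, the leftover set fails to share any single feature value that the removed segment lacks.

ʈ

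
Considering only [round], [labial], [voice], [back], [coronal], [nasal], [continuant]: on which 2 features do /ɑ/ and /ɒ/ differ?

/ɑ/ (low back unrounded vowel) and /ɒ/ (low back rounded vowel) agree on [+voice], [+back], [-coronal], [-nasal], [+continuant]. They differ on [labial] (/ɑ/ [-], /ɒ/ [+]), [round] (/ɑ/ [-], /ɒ/ [+]).

[labial], [round]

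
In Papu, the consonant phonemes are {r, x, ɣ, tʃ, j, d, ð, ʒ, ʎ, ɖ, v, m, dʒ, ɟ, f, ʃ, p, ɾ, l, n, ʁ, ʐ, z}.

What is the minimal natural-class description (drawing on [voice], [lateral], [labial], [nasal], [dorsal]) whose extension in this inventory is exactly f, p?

[-voice, +labial]

Every target segment is [-voice], [+labial]; each remaining inventory member fails at least one of these. Each conjunct is needed — [+labial] alone would also admit /v, m/; [-voice] alone would also admit /x, tʃ, ʃ/ — and no other single listed feature has exactly this extension, so two is the minimum.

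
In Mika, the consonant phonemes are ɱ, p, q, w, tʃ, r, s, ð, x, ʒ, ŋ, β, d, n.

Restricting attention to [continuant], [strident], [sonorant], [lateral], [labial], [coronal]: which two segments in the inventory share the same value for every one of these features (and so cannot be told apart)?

Both /ʒ/ and /s/ are [+continuant], [+strident], [−sonorant], [−lateral], [−labial], [+coronal]. Since the list omits [voice], [anterior] and [distributed] — which do distinguish the voiced postalveolar fricative from the voiceless alveolar fricative — this pair collapses; all other pairs remain distinct.

ʒ, s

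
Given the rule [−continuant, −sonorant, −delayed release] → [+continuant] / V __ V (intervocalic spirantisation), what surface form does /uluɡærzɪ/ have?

/ɡ/ satisfies [−continuant, −sonorant, −delayed release] and sits in V __ V. The [+continuant] counterpart of the voiced velar stop is /ɣ/. Other segments in /uluɡærzɪ/ either fail the structural description or are not in the environment, so the surface form is [uluɣærzɪ].

[uluɣærzɪ]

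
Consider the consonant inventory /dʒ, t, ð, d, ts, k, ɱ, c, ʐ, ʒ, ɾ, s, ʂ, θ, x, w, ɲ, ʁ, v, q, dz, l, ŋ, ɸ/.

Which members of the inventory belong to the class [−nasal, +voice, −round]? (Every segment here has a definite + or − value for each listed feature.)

Among the inventory, the [−nasal] segments are /dʒ, t, ð, d, ts, k, c, ʐ, ʒ, ɾ, s, ʂ, θ, x, w, ʁ, v, q, dz, l, ɸ/.
Then [+voice] gives /dʒ, ð, d, ʐ, ʒ, ɾ, w, ʁ, v, dz, l/.
Among these, [−round] leaves /dʒ, ð, d, ʐ, ʒ, ɾ, ʁ, v, dz, l/.

dʒ, ð, d, ʐ, ʒ, ɾ, ʁ, v, dz, l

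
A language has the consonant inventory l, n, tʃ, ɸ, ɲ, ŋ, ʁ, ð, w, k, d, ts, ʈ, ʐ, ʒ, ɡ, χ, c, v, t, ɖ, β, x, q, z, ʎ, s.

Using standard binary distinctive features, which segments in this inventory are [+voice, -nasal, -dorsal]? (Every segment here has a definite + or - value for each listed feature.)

l, ð, d, ʐ, ʒ, v, ɖ, β, z

The [+voice] segments are /l, n, ɲ, ŋ, ʁ, ð, w, d, ʐ, ʒ, ɡ, v, ɖ, β, z, ʎ/.
Then [-nasal] gives /l, ʁ, ð, w, d, ʐ, ʒ, ɡ, v, ɖ, β, z, ʎ/.
Of those, [-dorsal] leaves /l, ð, d, ʐ, ʒ, v, ɖ, β, z/.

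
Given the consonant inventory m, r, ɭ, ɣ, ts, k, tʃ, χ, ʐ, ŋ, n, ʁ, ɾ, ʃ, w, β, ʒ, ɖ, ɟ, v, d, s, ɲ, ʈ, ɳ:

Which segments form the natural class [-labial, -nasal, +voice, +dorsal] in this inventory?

Checking each segment against [-labial], [-nasal], [+voice], [+dorsal]: /ɣ/ (voiced velar fricative), /ʁ/ (voiced uvular fricative), /ɟ/ (voiced palatal stop) satisfy every feature; every other segment in the inventory fails at least one.

ɣ, ʁ, ɟ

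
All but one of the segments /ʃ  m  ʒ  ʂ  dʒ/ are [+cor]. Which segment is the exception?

m

Every segment except /m/ is [+coronal]. /m/ (bilabial nasal) is [−coronal], so it is the exception.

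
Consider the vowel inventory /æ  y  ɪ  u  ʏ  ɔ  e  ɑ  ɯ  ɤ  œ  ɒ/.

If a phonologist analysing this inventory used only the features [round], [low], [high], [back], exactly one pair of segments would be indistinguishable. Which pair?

Both /y/ and /ʏ/ are [+round], [−low], [+high], [−back]. Since the list omits [tense] — which does distinguish the high front rounded tense vowel from the high front rounded lax vowel — this pair collapses; all other pairs remain distinct.

y, ʏ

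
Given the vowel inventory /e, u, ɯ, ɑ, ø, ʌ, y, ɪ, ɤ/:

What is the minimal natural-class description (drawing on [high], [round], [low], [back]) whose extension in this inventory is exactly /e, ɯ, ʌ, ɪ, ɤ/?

[−low, −round]

The class [−low], [−round] has exactly /e, ɯ, ʌ, ɪ, ɤ/ as its extension in this inventory. No smaller conjunction from the listed features achieves this: [−round] alone would also admit /ɑ/; [−low] alone would also admit /u, ø, y/; and checking the remaining single features turns up none with this extension.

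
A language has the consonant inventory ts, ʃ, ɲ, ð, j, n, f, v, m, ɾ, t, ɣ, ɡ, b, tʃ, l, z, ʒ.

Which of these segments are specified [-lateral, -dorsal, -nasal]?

ts, ʃ, ð, f, v, ɾ, t, b, tʃ, z, ʒ

Checking each segment against [-lateral], [-dorsal], [-nasal]: /ts/ (voiceless alveolar affricate), /ʃ/ (voiceless postalveolar fricative), /ð/ (voiced dental fricative), /f/ (voiceless labiodental fricative), /v/ (voiced labiodental fricative), /ɾ/ (alveolar tap), among others, satisfy every feature; every other segment in the inventory fails at least one.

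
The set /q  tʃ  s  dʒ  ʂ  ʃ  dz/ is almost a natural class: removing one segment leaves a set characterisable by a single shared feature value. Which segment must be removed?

The remaining segments after removing /q/ share [+strident]; /q/ (voiceless uvular stop) is [−strident]. For every other candidate removal, the leftover set fails to share any single feature value that the removed segment lacks.

q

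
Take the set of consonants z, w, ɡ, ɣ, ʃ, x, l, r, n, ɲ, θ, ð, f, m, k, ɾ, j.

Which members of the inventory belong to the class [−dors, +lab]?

f, m

Eliminate segments failing any feature: /z, ʃ, l, r, n, θ, ð, ɾ/ are [−labial]; /w, ɡ, ɣ, x, ɲ, k, j/ are [+dorsal]. The remaining /f, m/ satisfy [−dorsal], [+labial].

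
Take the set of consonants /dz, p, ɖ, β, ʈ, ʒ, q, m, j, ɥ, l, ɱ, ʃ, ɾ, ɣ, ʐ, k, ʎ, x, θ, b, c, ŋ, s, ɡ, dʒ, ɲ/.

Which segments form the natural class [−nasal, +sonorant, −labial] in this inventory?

j, l, ɾ, ʎ

Eliminate segments failing any feature: /dz, p, ɖ, β, ʈ, ʒ, q, ʃ, ɣ, ʐ, k, x, θ, b, c, s, ɡ, dʒ/ are [−sonorant]; /m, ɱ, ŋ, ɲ/ are [+nasal]; /ɥ/ is [+labial]. The remaining /j, l, ɾ, ʎ/ satisfy [−nasal], [+sonorant], [−labial].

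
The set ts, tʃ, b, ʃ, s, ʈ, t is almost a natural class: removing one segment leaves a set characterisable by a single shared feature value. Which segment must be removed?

[coronal] (equivalently [voice], [labial]) groups all but one: /tʃ, t, ʈ, ts, ʃ, s/ share [+coronal] while /b/ (voiced bilabial stop) alone is [-coronal]. Removing any other segment would not leave a single-feature class that excludes it.

b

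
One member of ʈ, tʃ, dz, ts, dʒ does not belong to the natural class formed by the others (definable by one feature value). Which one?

ʈ

The remaining segments after removing /ʈ/ share [+delayed release]; /ʈ/ (voiceless retroflex stop) is [−delayed release]. For every other candidate removal, the leftover set fails to share any single feature value that the removed segment lacks.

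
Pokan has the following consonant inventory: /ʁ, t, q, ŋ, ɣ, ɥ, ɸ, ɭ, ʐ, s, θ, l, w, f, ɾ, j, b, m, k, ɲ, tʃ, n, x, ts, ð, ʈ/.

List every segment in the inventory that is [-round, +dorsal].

First, the [-round] segments are /ʁ, t, q, ŋ, ɣ, ɸ, ɭ, ʐ, s, θ, l, f, ɾ, j, b, m, k, ɲ, tʃ, n, x, ts, ð, ʈ/.
Then [+dorsal] leaves /ʁ, q, ŋ, ɣ, j, k, ɲ, x/.

ʁ, q, ŋ, ɣ, j, k, ɲ, x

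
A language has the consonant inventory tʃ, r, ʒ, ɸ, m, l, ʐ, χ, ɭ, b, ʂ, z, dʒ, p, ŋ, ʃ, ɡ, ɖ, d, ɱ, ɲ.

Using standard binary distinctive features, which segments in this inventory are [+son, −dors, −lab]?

r, l, ɭ

Among the inventory, the [+sonorant] segments are /r, m, l, ɭ, ŋ, ɱ, ɲ/.
Of those, [−dorsal] gives /r, m, l, ɭ, ɱ/.
Within that set, [−labial] leaves /r, l, ɭ/.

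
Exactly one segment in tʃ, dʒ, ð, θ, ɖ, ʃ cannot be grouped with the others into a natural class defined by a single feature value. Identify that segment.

ɖ

[distributed] groups all but one: /θ, tʃ, ʃ, ð, dʒ/ share [+distributed] while /ɖ/ (voiced retroflex stop) alone is [-distributed]. Removing any other segment would not leave a single-feature class that excludes it.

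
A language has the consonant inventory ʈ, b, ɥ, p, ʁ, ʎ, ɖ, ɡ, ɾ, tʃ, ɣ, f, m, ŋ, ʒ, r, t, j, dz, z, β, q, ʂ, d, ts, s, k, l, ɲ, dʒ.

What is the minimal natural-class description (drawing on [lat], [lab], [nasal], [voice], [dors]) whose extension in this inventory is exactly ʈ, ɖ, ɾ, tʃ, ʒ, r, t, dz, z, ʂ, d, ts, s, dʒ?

/ʈ, ɖ, ɾ, tʃ, ʒ, r, t, dz, z, ʂ, d, ts, s, dʒ/ are all [-lateral], [-labial], [-dorsal], and no other segment in the inventory matches all three values. Dropping any one of them over-generates: [-labial, -dorsal] alone would also admit /l/; [-lateral, -dorsal] alone would also admit /b, p, f, m, …/; [-lateral, -labial] alone would also admit /ʁ, ɡ, ɣ, ŋ, …/. No other combination of two listed features picks out exactly this set either, so fewer than three features will not do.

[-lat, -lab, -dors]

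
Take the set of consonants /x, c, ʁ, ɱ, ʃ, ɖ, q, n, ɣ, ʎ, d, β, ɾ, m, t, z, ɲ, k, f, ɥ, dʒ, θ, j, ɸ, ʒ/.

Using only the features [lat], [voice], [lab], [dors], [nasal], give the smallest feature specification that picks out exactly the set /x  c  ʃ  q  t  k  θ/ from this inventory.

[−voice, −lab]

/x, c, ʃ, q, t, k, θ/ are all [−voice], [−labial], and no other segment in the inventory matches both values. Dropping any one of them over-generates: [−labial] alone would also admit /ʁ, ɖ, n, ɣ, …/; [−voice] alone would also admit /f, ɸ/. No other single listed feature picks out exactly this set either, so fewer than two features will not do.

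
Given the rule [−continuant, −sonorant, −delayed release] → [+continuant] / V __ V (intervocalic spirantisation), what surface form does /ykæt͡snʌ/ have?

Only /k/ occurs between two vowels (/y/ __ /æ/) and matches the structural description. It is a voiceless velar stop, so [−continuant, −sonorant, −delayed release] holds; changing it to [+continuant] with all other features held fixed yields /x/ (voiceless velar fricative). No other segment meets both the structural description and the environment, so the output is [yxæt͡snʌ].

[yxæt͡snʌ]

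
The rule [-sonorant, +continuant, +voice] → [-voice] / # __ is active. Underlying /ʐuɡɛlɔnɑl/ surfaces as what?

[ʂuɡɛlɔnɑl]

/ʐ/ satisfies [-sonorant, +continuant, +voice] and sits in # __. The [-voice] counterpart of the voiced retroflex fricative is /ʂ/. Other segments in /ʐuɡɛlɔnɑl/ either fail the structural description or are not in the environment, so the surface form is [ʂuɡɛlɔnɑl].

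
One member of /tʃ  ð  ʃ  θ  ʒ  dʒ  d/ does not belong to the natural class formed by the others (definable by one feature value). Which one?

The remaining segments after removing /d/ share [+distributed]; /d/ (voiced alveolar stop) is [−distributed]. For every other candidate removal, the leftover set fails to share any single feature value that the removed segment lacks.

d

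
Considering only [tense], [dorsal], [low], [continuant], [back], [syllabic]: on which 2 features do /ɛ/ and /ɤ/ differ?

The two segments share [+dorsal], [−low], [+continuant], [+syllabic]. The only features from the list on which they differ: /ɛ/ is [−back] while /ɤ/ is [+back]; /ɛ/ is [−tense] while /ɤ/ is [+tense].

[back], [tense]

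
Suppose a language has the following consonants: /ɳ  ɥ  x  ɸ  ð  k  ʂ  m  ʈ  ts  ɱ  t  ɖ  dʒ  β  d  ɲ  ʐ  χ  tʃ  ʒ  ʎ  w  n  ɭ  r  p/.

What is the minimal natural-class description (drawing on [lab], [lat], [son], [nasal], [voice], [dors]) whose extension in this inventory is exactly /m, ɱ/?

[+nasal, +lab]

/m, ɱ/ are all [+nasal], [+labial], and no other segment in the inventory matches both values. Dropping any one of them over-generates: [+labial] alone would also admit /ɥ, ɸ, β, w, …/; [+nasal] alone would also admit /ɳ, ɲ, n/. No other single listed feature picks out exactly this set either, so fewer than two features will not do.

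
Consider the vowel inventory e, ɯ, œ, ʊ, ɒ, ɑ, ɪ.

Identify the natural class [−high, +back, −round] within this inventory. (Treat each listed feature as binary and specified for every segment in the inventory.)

Among the inventory, the [−high] segments are /e, œ, ɒ, ɑ/.
Within that set, [+back] gives /ɒ, ɑ/.
Within that set, [−round] leaves /ɑ/.

ɑ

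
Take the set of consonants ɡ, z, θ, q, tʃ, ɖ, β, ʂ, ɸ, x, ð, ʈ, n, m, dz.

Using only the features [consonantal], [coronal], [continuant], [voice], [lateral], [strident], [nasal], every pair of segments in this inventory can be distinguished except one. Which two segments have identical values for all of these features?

Both /x/ and /ɸ/ are [+consonantal], [−coronal], [+continuant], [−voice], [−lateral], [−strident], [−nasal]. Since the list omits [labial] and [dorsal] — which do distinguish the voiceless velar fricative from the voiceless bilabial fricative — this pair collapses; all other pairs remain distinct.

x, ɸ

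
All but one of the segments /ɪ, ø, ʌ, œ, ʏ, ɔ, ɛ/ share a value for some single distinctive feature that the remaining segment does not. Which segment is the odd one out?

ø

[tense] groups all but one: /ɔ, ɪ, ʏ, ʌ, ɛ, œ/ share [-tense] while /ø/ (mid front rounded tense vowel) alone is [+tense]. Removing any other segment would not leave a single-feature class that excludes it.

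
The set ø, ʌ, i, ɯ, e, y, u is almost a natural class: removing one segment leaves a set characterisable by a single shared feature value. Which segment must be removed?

/u, ø, e, y, i, ɯ/ are all [+tense], but /ʌ/ (mid back unrounded lax vowel) is [−tense]. No other single segment can be removed to leave a set sharing one feature value that the removed segment lacks, so /ʌ/ is the odd one out.

ʌ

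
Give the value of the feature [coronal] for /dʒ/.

[+coronal]

/dʒ/ is the voiced postalveolar affricate, hence [+coronal].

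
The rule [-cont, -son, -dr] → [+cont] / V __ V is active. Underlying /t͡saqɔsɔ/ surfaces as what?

[t͡saχɔsɔ]

/q/ satisfies [-cont, -son, -dr] and sits in V __ V. The [+continuant] counterpart of the voiceless uvular stop is /χ/. Other segments in /t͡saqɔsɔ/ either fail the structural description or are not in the environment, so the surface form is [t͡saχɔsɔ].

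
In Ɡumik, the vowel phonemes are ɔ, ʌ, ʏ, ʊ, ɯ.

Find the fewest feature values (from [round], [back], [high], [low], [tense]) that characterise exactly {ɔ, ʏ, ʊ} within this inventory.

[+round]

The target set is precisely the extension of [+round] in this inventory.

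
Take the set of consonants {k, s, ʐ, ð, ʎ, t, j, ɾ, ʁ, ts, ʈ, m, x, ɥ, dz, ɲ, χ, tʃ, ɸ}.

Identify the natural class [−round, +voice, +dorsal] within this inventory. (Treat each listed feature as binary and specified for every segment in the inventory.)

The [−round] segments are /k, s, ʐ, ð, ʎ, t, j, ɾ, ʁ, ts, ʈ, m, x, dz, ɲ, χ, tʃ, ɸ/.
Intersecting with [+voice] gives /ʐ, ð, ʎ, j, ɾ, ʁ, m, dz, ɲ/.
Among these, [+dorsal] leaves /ʎ, j, ʁ, ɲ/.

ʎ, j, ʁ, ɲ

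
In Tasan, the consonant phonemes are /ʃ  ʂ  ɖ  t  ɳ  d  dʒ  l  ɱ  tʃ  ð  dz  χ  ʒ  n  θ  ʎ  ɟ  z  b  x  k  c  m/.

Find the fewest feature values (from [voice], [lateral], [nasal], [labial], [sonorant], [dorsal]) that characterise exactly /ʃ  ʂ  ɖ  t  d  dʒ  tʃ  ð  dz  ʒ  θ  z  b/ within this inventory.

[-sonorant, -dorsal]

/ʃ, ʂ, ɖ, t, d, dʒ, tʃ, ð, dz, ʒ, θ, z, b/ are all [-sonorant], [-dorsal], and no other segment in the inventory matches both values. Dropping any one of them over-generates: [-dorsal] alone would also admit /ɳ, l, ɱ, n, …/; [-sonorant] alone would also admit /χ, ɟ, x, k, …/. No other single listed feature picks out exactly this set either, so fewer than two features will not do.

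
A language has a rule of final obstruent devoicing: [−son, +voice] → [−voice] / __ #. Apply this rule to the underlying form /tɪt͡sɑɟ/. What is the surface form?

[tɪt͡sɑc]

/ɟ/ satisfies [−son, +voice] and sits in __ #. The [−voice] counterpart of the voiced palatal stop is /c/. Other segments in /tɪt͡sɑɟ/ either fail the structural description or are not in the environment, so the surface form is [tɪt͡sɑc].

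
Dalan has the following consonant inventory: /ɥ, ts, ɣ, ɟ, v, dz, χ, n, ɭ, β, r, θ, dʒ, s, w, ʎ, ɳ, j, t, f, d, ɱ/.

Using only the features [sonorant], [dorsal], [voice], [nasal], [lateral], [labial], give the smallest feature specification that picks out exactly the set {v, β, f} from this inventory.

[-sonorant, +labial]

Every target segment is [-sonorant], [+labial]; each remaining inventory member fails at least one of these. Each conjunct is needed — [+labial] alone would also admit /ɥ, w, ɱ/; [-sonorant] alone would also admit /ts, ɣ, ɟ, dz, …/ — and no other single listed feature has exactly this extension, so two is the minimum.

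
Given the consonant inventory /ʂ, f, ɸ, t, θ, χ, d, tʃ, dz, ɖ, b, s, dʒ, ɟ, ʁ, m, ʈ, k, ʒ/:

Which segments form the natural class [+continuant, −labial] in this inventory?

Eliminate segments failing any feature: /f, ɸ/ are [+labial]; /t, d, tʃ, dz, ɖ, b, dʒ, ɟ, m, ʈ, k/ are [−continuant]. The remaining /ʂ, θ, χ, s, ʁ, ʒ/ satisfy [+continuant], [−labial].

ʂ, θ, χ, s, ʁ, ʒ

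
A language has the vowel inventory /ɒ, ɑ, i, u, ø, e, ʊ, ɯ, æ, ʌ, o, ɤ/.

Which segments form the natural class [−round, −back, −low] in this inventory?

i, e

Checking each segment against [−round], [−back], [−low]: /i/ (high front unrounded tense vowel), /e/ (mid front unrounded tense vowel) satisfy every feature; every other segment in the inventory fails at least one.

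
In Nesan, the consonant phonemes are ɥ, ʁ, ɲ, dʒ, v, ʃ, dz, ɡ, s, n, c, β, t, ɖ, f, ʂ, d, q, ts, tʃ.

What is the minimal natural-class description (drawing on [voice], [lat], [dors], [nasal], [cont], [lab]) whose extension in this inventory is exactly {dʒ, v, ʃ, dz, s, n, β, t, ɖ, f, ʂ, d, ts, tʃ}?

Every target segment is [−dorsal] and no other inventory member is, so one feature is enough.

[−dors]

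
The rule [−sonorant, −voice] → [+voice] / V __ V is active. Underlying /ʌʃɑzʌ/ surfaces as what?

The only segment in the rule's environment that also matches [−sonorant, −voice] is /ʃ/. Applying [+voice] turns the voiceless postalveolar fricative into /ʒ/ (voiced postalveolar fricative), giving [ʌʒɑzʌ].

[ʌʒɑzʌ]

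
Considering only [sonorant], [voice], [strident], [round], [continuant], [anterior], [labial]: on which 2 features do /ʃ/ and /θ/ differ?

[strident], [anterior]

/ʃ/ is the voiceless postalveolar fricative and /θ/ is the voiceless dental fricative. Both are [−sonorant], [−voice], [−round], [+continuant], [−labial]. /ʃ/ is [+strident] while /θ/ is [−strident]; /ʃ/ is [−anterior] while /θ/ is [+anterior], so the distinguishing features are [strident], [anterior].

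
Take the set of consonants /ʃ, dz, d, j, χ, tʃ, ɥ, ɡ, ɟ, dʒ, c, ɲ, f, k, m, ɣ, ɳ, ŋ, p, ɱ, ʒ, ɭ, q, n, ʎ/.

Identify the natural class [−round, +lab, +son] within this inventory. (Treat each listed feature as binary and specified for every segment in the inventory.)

First, the [−round] segments are /ʃ, dz, d, j, χ, tʃ, ɡ, ɟ, dʒ, c, ɲ, f, k, m, ɣ, ɳ, ŋ, p, ɱ, ʒ, ɭ, q, n, ʎ/.
Then [+labial] gives /f, m, p, ɱ/.
Among these, [+sonorant] leaves /m, ɱ/.

m, ɱ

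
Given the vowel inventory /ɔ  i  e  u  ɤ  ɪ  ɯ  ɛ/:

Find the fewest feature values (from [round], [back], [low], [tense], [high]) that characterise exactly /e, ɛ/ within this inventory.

The class [−high], [−back] has exactly /e, ɛ/ as its extension in this inventory. No smaller conjunction from the listed features achieves this: [−back] alone would also admit /i, ɪ/; [−high] alone would also admit /ɔ, ɤ/; and checking the remaining single features turns up none with this extension.

[−high, −back]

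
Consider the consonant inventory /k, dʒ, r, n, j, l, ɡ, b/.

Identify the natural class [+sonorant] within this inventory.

r, n, j, l

The [+sonorant] segments here are /r, n, j, l/; the remaining /k, dʒ, ɡ, b/ are [-sonorant].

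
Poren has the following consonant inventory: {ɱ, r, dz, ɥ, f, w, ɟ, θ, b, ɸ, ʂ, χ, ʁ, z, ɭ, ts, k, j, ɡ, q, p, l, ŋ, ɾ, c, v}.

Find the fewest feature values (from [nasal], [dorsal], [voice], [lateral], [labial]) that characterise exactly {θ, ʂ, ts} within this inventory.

[−voice, −labial, −dorsal]

Every target segment is [−voice], [−labial], [−dorsal]; each remaining inventory member fails at least one of these. Each conjunct is needed — [−labial, −dorsal] alone would also admit /r, dz, z, ɭ, …/; [−voice, −dorsal] alone would also admit /f, ɸ, p/; [−voice, −labial] alone would also admit /χ, k, q, c/ — and no other combination of two listed features has exactly this extension, so three is the minimum.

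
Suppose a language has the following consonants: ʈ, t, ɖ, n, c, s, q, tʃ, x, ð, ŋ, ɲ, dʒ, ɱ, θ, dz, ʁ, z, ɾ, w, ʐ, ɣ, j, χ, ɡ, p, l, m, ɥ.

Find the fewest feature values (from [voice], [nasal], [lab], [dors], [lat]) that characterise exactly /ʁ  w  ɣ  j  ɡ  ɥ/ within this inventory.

/ʁ, w, ɣ, j, ɡ, ɥ/ are all [+voice], [-nasal], [+dorsal], and no other segment in the inventory matches all three values. Dropping any one of them over-generates: [-nasal, +dorsal] alone would also admit /c, q, x, χ/; [+voice, +dorsal] alone would also admit /ŋ, ɲ/; [+voice, -nasal] alone would also admit /ɖ, ð, dʒ, dz, …/. No other combination of two listed features picks out exactly this set either, so fewer than three features will not do.

[+voice, -nasal, +dors]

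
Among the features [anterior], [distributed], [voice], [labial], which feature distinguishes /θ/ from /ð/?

/θ/ is the voiceless dental fricative and /ð/ is the voiced dental fricative. Both are [+anterior], [+distributed], [-labial]. /θ/ is [-voice] while /ð/ is [+voice], so the distinguishing feature is [voice].

[voice]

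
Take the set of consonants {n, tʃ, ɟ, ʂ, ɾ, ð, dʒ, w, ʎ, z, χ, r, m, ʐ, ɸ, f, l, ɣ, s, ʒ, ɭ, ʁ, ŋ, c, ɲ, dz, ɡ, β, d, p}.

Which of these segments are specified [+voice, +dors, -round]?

ɟ, ʎ, ɣ, ʁ, ŋ, ɲ, ɡ

Checking each segment against [+voice], [+dorsal], [-round]: /ɟ/ (voiced palatal stop), /ʎ/ (palatal lateral approximant), /ɣ/ (voiced velar fricative), /ʁ/ (voiced uvular fricative), /ŋ/ (velar nasal), /ɲ/ (palatal nasal), among others, satisfy every feature; every other segment in the inventory fails at least one.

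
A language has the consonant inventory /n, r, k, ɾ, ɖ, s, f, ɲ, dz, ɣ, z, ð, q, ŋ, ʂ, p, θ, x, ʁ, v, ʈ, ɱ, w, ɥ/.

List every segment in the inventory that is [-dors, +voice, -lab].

Among the inventory, the [-dorsal] segments are /n, r, ɾ, ɖ, s, f, dz, z, ð, ʂ, p, θ, v, ʈ, ɱ/.
Among these, [+voice] gives /n, r, ɾ, ɖ, dz, z, ð, v, ɱ/.
Among these, [-labial] leaves /n, r, ɾ, ɖ, dz, z, ð/.

n, r, ɾ, ɖ, dz, z, ð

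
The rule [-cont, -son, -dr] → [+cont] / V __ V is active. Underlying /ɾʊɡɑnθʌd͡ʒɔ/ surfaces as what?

[ɾʊɣɑnθʌd͡ʒɔ]

/ɡ/ satisfies [-cont, -son, -dr] and sits in V __ V. The [+continuant] counterpart of the voiced velar stop is /ɣ/. Other segments in /ɾʊɡɑnθʌd͡ʒɔ/ either fail the structural description or are not in the environment, so the surface form is [ɾʊɣɑnθʌd͡ʒɔ].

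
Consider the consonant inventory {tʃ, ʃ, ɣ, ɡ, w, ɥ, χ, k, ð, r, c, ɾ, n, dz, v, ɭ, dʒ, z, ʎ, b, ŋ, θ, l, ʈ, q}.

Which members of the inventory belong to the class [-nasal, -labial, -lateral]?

Checking each segment against [-nasal], [-labial], [-lateral]: /tʃ/ (voiceless postalveolar affricate), /ʃ/ (voiceless postalveolar fricative), /ɣ/ (voiced velar fricative), /ɡ/ (voiced velar stop), /χ/ (voiceless uvular fricative), /k/ (voiceless velar stop), among others, satisfy every feature; every other segment in the inventory fails at least one.

tʃ, ʃ, ɣ, ɡ, χ, k, ð, r, c, ɾ, dz, dʒ, z, θ, ʈ, q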